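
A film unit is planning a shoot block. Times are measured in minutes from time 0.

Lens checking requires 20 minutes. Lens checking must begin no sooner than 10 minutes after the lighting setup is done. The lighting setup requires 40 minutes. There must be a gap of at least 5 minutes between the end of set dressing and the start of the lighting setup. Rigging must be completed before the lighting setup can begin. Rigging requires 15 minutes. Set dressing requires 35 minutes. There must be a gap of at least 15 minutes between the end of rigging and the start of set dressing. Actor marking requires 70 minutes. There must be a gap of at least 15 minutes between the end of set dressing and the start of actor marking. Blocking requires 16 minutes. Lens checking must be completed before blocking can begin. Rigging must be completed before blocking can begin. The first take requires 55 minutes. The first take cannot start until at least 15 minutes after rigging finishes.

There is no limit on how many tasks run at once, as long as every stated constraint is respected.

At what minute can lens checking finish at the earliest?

Rigging can start immediately at minute 0; it finishes at minute 15.
Set dressing cannot begin until rigging (finishes minute 15, plus 15-minute gap → minute 30). It runs from minute 30 to 30 + 35 = minute 65.
For the lighting setup: set dressing (finishes minute 65, plus 5-minute gap → minute 70); rigging (finishes minute 15). Taking the maximum gives a start of minute 70, and it finishes at 70 + 40 = minute 110.
After the lighting setup (finishes minute 110, plus 10-minute gap → minute 120), lens checking can start at minute 120 and finishes at minute 140.

140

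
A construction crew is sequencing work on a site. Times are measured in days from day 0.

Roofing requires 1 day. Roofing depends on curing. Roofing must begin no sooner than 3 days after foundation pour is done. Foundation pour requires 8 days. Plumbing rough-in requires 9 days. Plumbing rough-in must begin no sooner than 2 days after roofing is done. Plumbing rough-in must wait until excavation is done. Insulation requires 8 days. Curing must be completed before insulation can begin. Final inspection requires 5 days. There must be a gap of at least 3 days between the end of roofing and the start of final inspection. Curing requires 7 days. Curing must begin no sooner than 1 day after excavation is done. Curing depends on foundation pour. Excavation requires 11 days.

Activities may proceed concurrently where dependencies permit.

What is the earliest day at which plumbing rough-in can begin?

Nothing blocks foundation pour, so it runs from day 0 to day 8.
Excavation can start immediately at day 0; it finishes at day 11.
For curing: excavation (finishes day 11, plus 1-day gap → day 12); foundation pour (finishes day 8). Taking the maximum gives a start of day 12, and it finishes at 12 + 7 = day 19.
Roofing has to wait for curing (finishes day 19); foundation pour (finishes day 8, plus 3-day gap → day 11). The latest of these is day 19, so roofing runs day 19 to 19 + 1 = day 20.
Plumbing rough-in waits on roofing (finishes day 20, plus 2-day gap → day 22); excavation (finishes day 11). The latest of these is day 22, which is the earliest plumbing rough-in can start.

22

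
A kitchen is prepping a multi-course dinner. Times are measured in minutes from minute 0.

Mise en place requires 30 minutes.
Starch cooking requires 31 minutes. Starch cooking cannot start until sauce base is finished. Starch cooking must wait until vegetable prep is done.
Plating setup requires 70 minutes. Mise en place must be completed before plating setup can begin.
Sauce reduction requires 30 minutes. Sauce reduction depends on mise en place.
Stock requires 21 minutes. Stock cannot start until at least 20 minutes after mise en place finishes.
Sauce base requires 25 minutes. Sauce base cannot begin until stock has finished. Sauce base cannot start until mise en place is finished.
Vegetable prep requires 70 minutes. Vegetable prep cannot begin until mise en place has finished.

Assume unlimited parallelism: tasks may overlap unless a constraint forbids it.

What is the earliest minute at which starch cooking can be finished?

Nothing blocks mise en place, so it runs from minute 0 to minute 30.
Vegetable prep waits on mise en place (finishes minute 30), so it starts at minute 30 and finishes at 30 + 70 = minute 100.
Stock waits on mise en place (finishes minute 30, plus 20-minute gap → minute 50), so it starts at minute 50 and finishes at 50 + 21 = minute 71.
Sauce base has to wait for stock (finishes minute 71); mise en place (finishes minute 30). The latest of these is minute 71, so sauce base runs minute 71 to 71 + 25 = minute 96.
Starch cooking needs all of sauce base (finishes minute 96); vegetable prep (finishes minute 100). That puts its earliest start at minute 100; it finishes at 100 + 31 = minute 131.

131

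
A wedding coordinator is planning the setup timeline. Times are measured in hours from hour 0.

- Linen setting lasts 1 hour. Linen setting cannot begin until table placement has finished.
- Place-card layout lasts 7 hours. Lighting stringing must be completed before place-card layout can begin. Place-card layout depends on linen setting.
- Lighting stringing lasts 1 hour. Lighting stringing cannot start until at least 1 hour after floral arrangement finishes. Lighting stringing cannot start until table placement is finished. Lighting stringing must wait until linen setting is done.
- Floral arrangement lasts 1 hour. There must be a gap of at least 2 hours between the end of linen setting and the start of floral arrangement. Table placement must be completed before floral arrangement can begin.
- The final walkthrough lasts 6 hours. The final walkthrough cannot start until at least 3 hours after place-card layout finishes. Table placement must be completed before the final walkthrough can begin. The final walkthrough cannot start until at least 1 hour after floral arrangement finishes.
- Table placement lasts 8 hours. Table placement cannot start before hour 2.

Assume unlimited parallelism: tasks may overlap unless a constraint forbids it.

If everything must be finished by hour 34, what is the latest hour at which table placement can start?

Nothing follows the final walkthrough; the deadline of hour 34 is its only limit. It must start by 34 − 6 = hour 28.
Place-card layout must finish before the final walkthrough (must start by hour 28, minus 3-hour gap → hour 25). With a 7-hour duration, place-card layout must start by 25 − 7 = hour 18.
Lighting stringing has to be done before place-card layout (must start by hour 18). That means finishing by hour 18, i.e. starting by 18 − 1 = hour 17.
Floral arrangement feeds lighting stringing (must start by hour 17, minus 1-hour gap → hour 16); the final walkthrough (must start by hour 28, minus 1-hour gap → hour 27). Taking the minimum, floral arrangement must finish by hour 16 and start by 16 − 1 = hour 15.
Linen setting must finish in time for floral arrangement (must start by hour 15, minus 2-hour gap → hour 13); lighting stringing (must start by hour 17); place-card layout (must start by hour 18). The tightest is hour 13, so linen setting must start by 13 − 1 = hour 12.
Table placement must finish in time for linen setting (must start by hour 12); floral arrangement (must start by hour 15); lighting stringing (must start by hour 17); the final walkthrough (must start by hour 28). The tightest is hour 12, so table placement must start by 12 − 8 = hour 4.

4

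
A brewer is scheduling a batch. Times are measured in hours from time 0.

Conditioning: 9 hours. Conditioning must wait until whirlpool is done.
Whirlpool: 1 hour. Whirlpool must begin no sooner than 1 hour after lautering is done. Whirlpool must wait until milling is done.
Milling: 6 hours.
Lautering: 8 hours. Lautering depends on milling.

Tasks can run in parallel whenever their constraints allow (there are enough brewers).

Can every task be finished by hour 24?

No

Milling has no prerequisites, so it starts at hour 0 and finishes at hour 6.
Lautering waits on milling (finishes hour 6), so it starts at hour 6 and finishes at 6 + 8 = hour 14.
Whirlpool has to wait for lautering (finishes hour 14, plus 1-hour gap → hour 15); milling (finishes hour 6). The latest of these is hour 15, so whirlpool runs hour 15 to 15 + 1 = hour 16.
Conditioning waits on whirlpool (finishes hour 16), so it starts at hour 16 and finishes at 16 + 9 = hour 25.
The earliest everything can be done is hour 25, which is after the deadline of 24, so it is not possible.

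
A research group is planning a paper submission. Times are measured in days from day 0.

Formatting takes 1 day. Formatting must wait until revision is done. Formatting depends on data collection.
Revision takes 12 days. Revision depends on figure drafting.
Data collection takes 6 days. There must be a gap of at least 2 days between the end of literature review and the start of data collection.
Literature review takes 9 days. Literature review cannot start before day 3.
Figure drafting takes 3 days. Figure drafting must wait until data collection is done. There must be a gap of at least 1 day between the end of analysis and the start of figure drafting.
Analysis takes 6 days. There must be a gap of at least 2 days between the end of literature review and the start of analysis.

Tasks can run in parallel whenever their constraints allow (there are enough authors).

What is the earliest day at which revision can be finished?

36

Literature review waits on its own release at day 3, so it starts at day 3 and finishes at 3 + 9 = day 12.
Analysis cannot begin until literature review (finishes day 12, plus 2-day gap → day 14). It runs from day 14 to 14 + 6 = day 20.
Data collection cannot begin until literature review (finishes day 12, plus 2-day gap → day 14). It runs from day 14 to 14 + 6 = day 20.
Figure drafting cannot start until data collection (finishes day 20); analysis (finishes day 20, plus 1-day gap → day 21). The controlling bound is day 21, so figure drafting finishes at 21 + 3 = day 24.
Revision cannot begin until figure drafting (finishes day 24). It runs from day 24 to 24 + 12 = day 36.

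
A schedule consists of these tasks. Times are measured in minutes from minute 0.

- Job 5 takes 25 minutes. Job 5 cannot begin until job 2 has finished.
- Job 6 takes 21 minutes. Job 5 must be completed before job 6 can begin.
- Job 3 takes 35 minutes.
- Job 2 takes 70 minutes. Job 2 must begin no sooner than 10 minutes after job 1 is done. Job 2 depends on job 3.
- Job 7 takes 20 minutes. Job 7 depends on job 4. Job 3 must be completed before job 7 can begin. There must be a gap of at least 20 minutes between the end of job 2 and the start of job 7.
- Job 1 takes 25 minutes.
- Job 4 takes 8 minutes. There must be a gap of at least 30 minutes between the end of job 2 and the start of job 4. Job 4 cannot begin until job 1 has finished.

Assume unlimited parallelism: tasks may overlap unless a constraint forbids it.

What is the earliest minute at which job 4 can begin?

135

Job 3 has no prerequisites, so it starts at minute 0 and finishes at minute 35.
Job 1 can start immediately at minute 0; it finishes at minute 25.
Job 2 cannot start until job 1 (finishes minute 25, plus 10-minute gap → minute 35); job 3 (finishes minute 35). The controlling bound is minute 35, so job 2 finishes at 35 + 70 = minute 105.
Job 4 waits on job 2 (finishes minute 105, plus 30-minute gap → minute 135); job 1 (finishes minute 25). The latest of these is minute 135, which is the earliest job 4 can start.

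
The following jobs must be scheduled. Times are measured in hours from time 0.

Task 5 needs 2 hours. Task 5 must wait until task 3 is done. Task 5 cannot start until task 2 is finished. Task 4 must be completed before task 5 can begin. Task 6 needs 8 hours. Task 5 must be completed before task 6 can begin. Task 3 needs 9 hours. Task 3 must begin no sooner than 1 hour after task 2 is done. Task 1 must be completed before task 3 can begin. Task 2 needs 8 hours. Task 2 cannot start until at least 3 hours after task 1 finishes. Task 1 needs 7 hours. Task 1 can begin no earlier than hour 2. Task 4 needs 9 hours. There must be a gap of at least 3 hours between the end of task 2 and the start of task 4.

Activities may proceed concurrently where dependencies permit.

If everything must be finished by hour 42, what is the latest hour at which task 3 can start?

23

Task 6 must finish by hour 42; it takes 8 hours, so it must start by 42 − 8 = hour 34.
Since task 6 (must start by hour 34) depends on it, task 5 must finish by hour 34. Backing off its 2-hour duration gives a latest start of hour 32.
Task 3 has to be done before task 5 (must start by hour 32). That means finishing by hour 32, i.e. starting by 32 − 9 = hour 23.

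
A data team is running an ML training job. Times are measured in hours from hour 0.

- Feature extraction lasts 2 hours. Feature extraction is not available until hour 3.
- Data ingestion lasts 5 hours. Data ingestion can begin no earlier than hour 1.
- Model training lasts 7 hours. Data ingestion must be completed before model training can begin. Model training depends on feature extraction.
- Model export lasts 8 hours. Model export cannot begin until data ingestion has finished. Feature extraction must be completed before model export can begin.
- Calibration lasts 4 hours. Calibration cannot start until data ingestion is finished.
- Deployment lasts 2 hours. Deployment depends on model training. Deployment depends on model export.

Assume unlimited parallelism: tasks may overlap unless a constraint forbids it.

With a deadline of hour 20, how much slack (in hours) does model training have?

Feature extraction waits on its own release at hour 3, so it starts at hour 3 and finishes at 3 + 2 = hour 5.
After its own release at hour 1, data ingestion can start at hour 1 and finishes at hour 6.
Model training has to wait for data ingestion (finishes hour 6); feature extraction (finishes hour 5). The latest of these is hour 6, so model training runs hour 6 to 6 + 7 = hour 13.

Working backward from the deadline:
Deployment has no dependents, so it just needs to finish by hour 20. Starting by 20 − 2 = hour 18 achieves that.
Model training has to be done before deployment (must start by hour 18). That means finishing by hour 18, i.e. starting by 18 − 7 = hour 11.
So model training can start as early as hour 6 and as late as hour 11, giving 11 − 6 = 5 hours of slack.

5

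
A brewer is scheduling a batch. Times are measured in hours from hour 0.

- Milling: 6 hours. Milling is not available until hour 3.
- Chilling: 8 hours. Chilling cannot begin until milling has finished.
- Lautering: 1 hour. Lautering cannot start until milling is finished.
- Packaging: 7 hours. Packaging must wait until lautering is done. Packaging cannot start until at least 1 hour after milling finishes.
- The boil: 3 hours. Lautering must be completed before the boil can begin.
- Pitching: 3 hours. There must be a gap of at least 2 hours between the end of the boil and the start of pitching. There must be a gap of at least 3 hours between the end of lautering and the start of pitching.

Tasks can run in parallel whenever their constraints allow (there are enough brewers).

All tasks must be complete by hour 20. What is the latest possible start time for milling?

Pitching has no dependents, so it just needs to finish by hour 20. Starting by 20 − 3 = hour 17 achieves that.
The boil has to be done before pitching (must start by hour 17, minus 2-hour gap → hour 15). That means finishing by hour 15, i.e. starting by 15 − 3 = hour 12.
To finish by hour 20, packaging (duration 7) must start no later than hour 13.
Lautering must finish in time for the boil (must start by hour 12); pitching (must start by hour 17, minus 3-hour gap → hour 14); packaging (must start by hour 13). The tightest is hour 12, so lautering must start by 12 − 1 = hour 11.
To finish by hour 20, chilling (duration 8) must start no later than hour 12.
Milling has several dependents: lautering (must start by hour 11); chilling (must start by hour 12); packaging (must start by hour 13, minus 1-hour gap → hour 12). The earliest of those limits is hour 11, so milling must start by 11 − 6 = hour 5.

5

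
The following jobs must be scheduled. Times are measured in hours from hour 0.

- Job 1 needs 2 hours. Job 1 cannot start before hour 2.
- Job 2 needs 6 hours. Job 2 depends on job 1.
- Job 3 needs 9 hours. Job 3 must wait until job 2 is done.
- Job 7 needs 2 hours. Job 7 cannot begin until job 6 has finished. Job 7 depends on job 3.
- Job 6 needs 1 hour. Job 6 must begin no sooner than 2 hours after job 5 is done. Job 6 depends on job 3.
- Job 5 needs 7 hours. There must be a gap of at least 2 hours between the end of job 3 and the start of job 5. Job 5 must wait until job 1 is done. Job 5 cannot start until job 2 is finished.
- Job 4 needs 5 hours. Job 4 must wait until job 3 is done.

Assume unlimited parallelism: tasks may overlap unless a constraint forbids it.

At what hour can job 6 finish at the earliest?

31

Job 1 cannot begin until its own release at hour 2. It runs from hour 2 to 2 + 2 = hour 4.
After job 1 (finishes hour 4), job 2 can start at hour 4 and finishes at hour 10.
After job 2 (finishes hour 10), job 3 can start at hour 10 and finishes at hour 19.
For job 5: job 3 (finishes hour 19, plus 2-hour gap → hour 21); job 1 (finishes hour 4); job 2 (finishes hour 10). Taking the maximum gives a start of hour 21, and it finishes at 21 + 7 = hour 28.
Job 6 has to wait for job 5 (finishes hour 28, plus 2-hour gap → hour 30); job 3 (finishes hour 19). The latest of these is hour 30, so job 6 runs hour 30 to 30 + 1 = hour 31.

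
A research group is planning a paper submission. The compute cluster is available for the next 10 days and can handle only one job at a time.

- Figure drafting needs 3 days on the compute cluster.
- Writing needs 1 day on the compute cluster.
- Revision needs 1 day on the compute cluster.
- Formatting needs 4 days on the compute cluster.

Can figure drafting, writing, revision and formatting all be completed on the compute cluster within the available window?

Running back to back, the jobs need 3 + 1 + 1 + 4 = 9 days on the compute cluster.
Since 9 ≤ 10, they fit within the window.

Yes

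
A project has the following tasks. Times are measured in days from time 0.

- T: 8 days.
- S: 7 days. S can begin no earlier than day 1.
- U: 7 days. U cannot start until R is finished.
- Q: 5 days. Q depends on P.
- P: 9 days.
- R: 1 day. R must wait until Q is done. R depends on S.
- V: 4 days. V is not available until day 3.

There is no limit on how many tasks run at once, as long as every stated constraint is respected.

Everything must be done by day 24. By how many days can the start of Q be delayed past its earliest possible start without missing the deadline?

P has no prerequisites, so it starts at day 0 and finishes at day 9.
Q waits on P (finishes day 9), so it starts at day 9 and finishes at 9 + 5 = day 14.

Working backward from the deadline:
To finish by day 24, U (duration 7) must start no later than day 17.
R must finish before U (must start by day 17). With a 1-day duration, R must start by 17 − 1 = day 16.
Q feeds into R (must start by day 16); so Q must finish by day 16 and therefore start by day 11.
So Q can start as early as day 9 and as late as day 11, giving 11 − 9 = 2 days of slack.

2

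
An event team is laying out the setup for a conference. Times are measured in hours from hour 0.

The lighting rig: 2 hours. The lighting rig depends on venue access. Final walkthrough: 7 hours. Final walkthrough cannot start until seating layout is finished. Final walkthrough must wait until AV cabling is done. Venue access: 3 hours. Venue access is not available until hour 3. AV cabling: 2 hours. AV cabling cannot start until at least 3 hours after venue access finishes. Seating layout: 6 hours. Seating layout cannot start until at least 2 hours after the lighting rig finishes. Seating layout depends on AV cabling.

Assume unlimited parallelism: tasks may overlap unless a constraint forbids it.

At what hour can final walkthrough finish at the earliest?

24

After its own release at hour 3, venue access can start at hour 3 and finishes at hour 6.
AV cabling cannot begin until venue access (finishes hour 6, plus 3-hour gap → hour 9). It runs from hour 9 to 9 + 2 = hour 11.
The lighting rig waits on venue access (finishes hour 6), so it starts at hour 6 and finishes at 6 + 2 = hour 8.
Seating layout needs all of the lighting rig (finishes hour 8, plus 2-hour gap → hour 10); AV cabling (finishes hour 11). That puts its earliest start at hour 11; it finishes at 11 + 6 = hour 17.
Final walkthrough cannot start until seating layout (finishes hour 17); AV cabling (finishes hour 11). The controlling bound is hour 17, so final walkthrough finishes at 17 + 7 = hour 24.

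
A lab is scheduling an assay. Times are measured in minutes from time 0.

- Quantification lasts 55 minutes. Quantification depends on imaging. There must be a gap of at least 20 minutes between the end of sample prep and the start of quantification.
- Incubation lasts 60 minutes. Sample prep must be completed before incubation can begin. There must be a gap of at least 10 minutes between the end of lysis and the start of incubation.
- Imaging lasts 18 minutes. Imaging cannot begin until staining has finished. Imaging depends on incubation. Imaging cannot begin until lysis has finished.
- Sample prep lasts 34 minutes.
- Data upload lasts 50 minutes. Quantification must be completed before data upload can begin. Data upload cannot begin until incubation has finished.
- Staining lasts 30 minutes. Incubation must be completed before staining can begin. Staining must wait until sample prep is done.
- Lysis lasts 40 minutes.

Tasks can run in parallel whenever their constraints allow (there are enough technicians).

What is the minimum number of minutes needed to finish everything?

Lysis can start immediately at minute 0; it finishes at minute 40.
Nothing blocks sample prep, so it runs from minute 0 to minute 34.
For incubation: sample prep (finishes minute 34); lysis (finishes minute 40, plus 10-minute gap → minute 50). Taking the maximum gives a start of minute 50, and it finishes at 50 + 60 = minute 110.
Staining needs all of incubation (finishes minute 110); sample prep (finishes minute 34). That puts its earliest start at minute 110; it finishes at 110 + 30 = minute 140.
Imaging needs all of staining (finishes minute 140); incubation (finishes minute 110); lysis (finishes minute 40). That puts its earliest start at minute 140; it finishes at 140 + 18 = minute 158.
For quantification: imaging (finishes minute 158); sample prep (finishes minute 34, plus 20-minute gap → minute 54). Taking the maximum gives a start of minute 158, and it finishes at 158 + 55 = minute 213.
Data upload has to wait for quantification (finishes minute 213); incubation (finishes minute 110). The latest of these is minute 213, so data upload runs minute 213 to 213 + 50 = minute 263.
All tasks are finished once the last one completes. Finish times: Sample prep at 34, Lysis at 40, Incubation at 110, Staining at 140, Imaging at 158, Quantification at 213, Data upload at 263. The latest is minute 263.

263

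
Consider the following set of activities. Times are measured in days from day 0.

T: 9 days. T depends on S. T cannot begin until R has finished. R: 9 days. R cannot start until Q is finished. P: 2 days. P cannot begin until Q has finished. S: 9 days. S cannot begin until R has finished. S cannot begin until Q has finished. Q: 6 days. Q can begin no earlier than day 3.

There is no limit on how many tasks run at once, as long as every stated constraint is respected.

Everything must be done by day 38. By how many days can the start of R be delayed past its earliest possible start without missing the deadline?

Q waits on its own release at day 3, so it starts at day 3 and finishes at 3 + 6 = day 9.
R waits on Q (finishes day 9), so it starts at day 9 and finishes at 9 + 9 = day 18.

Working backward from the deadline:
Nothing follows T; the deadline of day 38 is its only limit. It must start by 38 − 9 = day 29.
S has to be done before T (must start by day 29). That means finishing by day 29, i.e. starting by 29 − 9 = day 20.
R has several dependents: S (must start by day 20); T (must start by day 29). The earliest of those limits is day 20, so R must start by 20 − 9 = day 11.
So R can start as early as day 9 and as late as day 11, giving 11 − 9 = 2 days of slack.

2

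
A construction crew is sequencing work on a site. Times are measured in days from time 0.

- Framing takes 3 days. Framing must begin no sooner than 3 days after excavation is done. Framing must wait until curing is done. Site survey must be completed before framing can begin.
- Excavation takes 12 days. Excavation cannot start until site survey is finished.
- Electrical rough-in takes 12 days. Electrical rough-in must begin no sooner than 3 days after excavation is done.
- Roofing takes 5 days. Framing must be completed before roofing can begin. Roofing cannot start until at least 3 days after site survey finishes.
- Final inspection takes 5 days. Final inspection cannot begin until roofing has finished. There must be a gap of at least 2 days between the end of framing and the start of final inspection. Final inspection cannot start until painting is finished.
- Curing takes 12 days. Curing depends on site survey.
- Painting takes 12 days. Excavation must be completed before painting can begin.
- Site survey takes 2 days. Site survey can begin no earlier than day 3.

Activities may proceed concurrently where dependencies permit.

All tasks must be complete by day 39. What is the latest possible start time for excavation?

Final inspection has no dependents, so it just needs to finish by day 39. Starting by 39 − 5 = day 34 achieves that.
Roofing must finish before final inspection (must start by day 34). With a 5-day duration, roofing must start by 34 − 5 = day 29.
Framing must finish in time for roofing (must start by day 29); final inspection (must start by day 34, minus 2-day gap → day 32). The tightest is day 29, so framing must start by 29 − 3 = day 26.
To finish by day 39, electrical rough-in (duration 12) must start no later than day 27.
Painting feeds into final inspection (must start by day 34); so painting must finish by day 34 and therefore start by day 22.
Excavation must finish in time for framing (must start by day 26, minus 3-day gap → day 23); electrical rough-in (must start by day 27, minus 3-day gap → day 24); painting (must start by day 22). The tightest is day 22, so excavation must start by 22 − 12 = day 10.

10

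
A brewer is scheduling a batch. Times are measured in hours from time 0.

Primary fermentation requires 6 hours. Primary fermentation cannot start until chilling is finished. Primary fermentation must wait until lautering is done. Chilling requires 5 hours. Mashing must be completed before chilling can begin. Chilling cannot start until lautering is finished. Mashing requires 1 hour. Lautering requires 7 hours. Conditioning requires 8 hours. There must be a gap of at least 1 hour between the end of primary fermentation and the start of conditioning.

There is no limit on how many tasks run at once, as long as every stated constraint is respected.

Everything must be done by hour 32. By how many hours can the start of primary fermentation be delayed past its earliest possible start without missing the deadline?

5

Lautering has no prerequisites, so it starts at hour 0 and finishes at hour 7.
Mashing has no prerequisites, so it starts at hour 0 and finishes at hour 1.
Chilling cannot start until mashing (finishes hour 1); lautering (finishes hour 7). The controlling bound is hour 7, so chilling finishes at 7 + 5 = hour 12.
For primary fermentation: chilling (finishes hour 12); lautering (finishes hour 7). Taking the maximum gives a start of hour 12, and it finishes at 12 + 6 = hour 18.

Working backward from the deadline:
To finish by hour 32, conditioning (duration 8) must start no later than hour 24.
Primary fermentation feeds into conditioning (must start by hour 24, minus 1-hour gap → hour 23); so primary fermentation must finish by hour 23 and therefore start by hour 17.
So primary fermentation can start as early as hour 12 and as late as hour 17, giving 17 − 12 = 5 hours of slack.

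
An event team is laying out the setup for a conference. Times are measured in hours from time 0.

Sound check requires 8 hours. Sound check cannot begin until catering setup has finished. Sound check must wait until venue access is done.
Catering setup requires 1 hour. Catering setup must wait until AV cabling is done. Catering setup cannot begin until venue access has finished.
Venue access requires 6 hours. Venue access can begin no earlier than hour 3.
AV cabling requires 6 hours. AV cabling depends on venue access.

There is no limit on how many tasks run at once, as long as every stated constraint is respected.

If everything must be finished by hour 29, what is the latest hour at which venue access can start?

8

To finish by hour 29, sound check (duration 8) must start no later than hour 21.
Since sound check (must start by hour 21) depends on it, catering setup must finish by hour 21. Backing off its 1-hour duration gives a latest start of hour 20.
AV cabling must finish before catering setup (must start by hour 20). With a 6-hour duration, AV cabling must start by 20 − 6 = hour 14.
Venue access has several dependents: AV cabling (must start by hour 14); catering setup (must start by hour 20); sound check (must start by hour 21). The earliest of those limits is hour 14, so venue access must start by 14 − 6 = hour 8.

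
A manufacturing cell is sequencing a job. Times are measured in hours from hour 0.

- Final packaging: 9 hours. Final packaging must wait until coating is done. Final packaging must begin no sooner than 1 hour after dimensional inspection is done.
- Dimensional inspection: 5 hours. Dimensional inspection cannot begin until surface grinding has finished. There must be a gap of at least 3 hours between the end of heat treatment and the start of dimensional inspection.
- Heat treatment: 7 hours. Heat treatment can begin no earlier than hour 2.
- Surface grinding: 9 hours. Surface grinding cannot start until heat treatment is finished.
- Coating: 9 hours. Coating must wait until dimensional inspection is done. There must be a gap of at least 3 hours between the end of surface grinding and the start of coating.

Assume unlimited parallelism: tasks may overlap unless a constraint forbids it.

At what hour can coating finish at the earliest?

Heat treatment waits on its own release at hour 2, so it starts at hour 2 and finishes at 2 + 7 = hour 9.
Surface grinding cannot begin until heat treatment (finishes hour 9). It runs from hour 9 to 9 + 9 = hour 18.
Dimensional inspection cannot start until surface grinding (finishes hour 18); heat treatment (finishes hour 9, plus 3-hour gap → hour 12). The controlling bound is hour 18, so dimensional inspection finishes at 18 + 5 = hour 23.
Coating needs all of dimensional inspection (finishes hour 23); surface grinding (finishes hour 18, plus 3-hour gap → hour 21). That puts its earliest start at hour 23; it finishes at 23 + 9 = hour 32.

32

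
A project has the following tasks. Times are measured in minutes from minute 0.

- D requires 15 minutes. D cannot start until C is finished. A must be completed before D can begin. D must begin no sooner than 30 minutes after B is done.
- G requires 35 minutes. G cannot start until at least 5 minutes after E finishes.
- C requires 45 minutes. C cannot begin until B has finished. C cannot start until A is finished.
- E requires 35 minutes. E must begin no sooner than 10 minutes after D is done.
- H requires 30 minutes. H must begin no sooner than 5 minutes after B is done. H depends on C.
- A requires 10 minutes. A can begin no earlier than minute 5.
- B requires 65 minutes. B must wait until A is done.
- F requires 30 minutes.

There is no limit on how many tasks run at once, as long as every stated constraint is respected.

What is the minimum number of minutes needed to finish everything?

Nothing blocks F, so it runs from minute 0 to minute 30.
After its own release at minute 5, A can start at minute 5 and finishes at minute 15.
B waits on A (finishes minute 15), so it starts at minute 15 and finishes at 15 + 65 = minute 80.
C needs all of B (finishes minute 80); A (finishes minute 15). That puts its earliest start at minute 80; it finishes at 80 + 45 = minute 125.
H needs all of B (finishes minute 80, plus 5-minute gap → minute 85); C (finishes minute 125). That puts its earliest start at minute 125; it finishes at 125 + 30 = minute 155.
D has to wait for C (finishes minute 125); A (finishes minute 15); B (finishes minute 80, plus 30-minute gap → minute 110). The latest of these is minute 125, so D runs minute 125 to 125 + 15 = minute 140.
E waits on D (finishes minute 140, plus 10-minute gap → minute 150), so it starts at minute 150 and finishes at 150 + 35 = minute 185.
G waits on E (finishes minute 185, plus 5-minute gap → minute 190), so it starts at minute 190 and finishes at 190 + 35 = minute 225.
All tasks are finished once the last one completes. Finish times: A at 15, B at 80, C at 125, D at 140, E at 185, F at 30, G at 225, H at 155. The latest is minute 225.

225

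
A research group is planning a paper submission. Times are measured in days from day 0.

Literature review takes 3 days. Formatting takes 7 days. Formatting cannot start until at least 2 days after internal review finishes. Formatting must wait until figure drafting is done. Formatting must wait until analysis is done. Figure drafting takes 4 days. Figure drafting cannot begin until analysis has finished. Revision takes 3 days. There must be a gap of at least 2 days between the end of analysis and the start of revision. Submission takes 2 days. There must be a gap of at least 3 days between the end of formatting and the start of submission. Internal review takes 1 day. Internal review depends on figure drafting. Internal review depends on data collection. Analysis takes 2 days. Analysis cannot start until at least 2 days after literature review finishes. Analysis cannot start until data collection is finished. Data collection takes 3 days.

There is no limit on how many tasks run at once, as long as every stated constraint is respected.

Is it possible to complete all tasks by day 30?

Data collection can start immediately at day 0; it finishes at day 3.
Literature review can start immediately at day 0; it finishes at day 3.
Analysis cannot start until literature review (finishes day 3, plus 2-day gap → day 5); data collection (finishes day 3). The controlling bound is day 5, so analysis finishes at 5 + 2 = day 7.
Revision cannot begin until analysis (finishes day 7, plus 2-day gap → day 9). It runs from day 9 to 9 + 3 = day 12.
Figure drafting waits on analysis (finishes day 7), so it starts at day 7 and finishes at 7 + 4 = day 11.
For internal review: figure drafting (finishes day 11); data collection (finishes day 3). Taking the maximum gives a start of day 11, and it finishes at 11 + 1 = day 12.
Formatting cannot start until internal review (finishes day 12, plus 2-day gap → day 14); figure drafting (finishes day 11); analysis (finishes day 7). The controlling bound is day 14, so formatting finishes at 14 + 7 = day 21.
Submission waits on formatting (finishes day 21, plus 3-day gap → day 24), so it starts at day 24 and finishes at 24 + 2 = day 26.
Every task is finished by day 26, which is no later than the deadline of 30, so the schedule is feasible.

Yes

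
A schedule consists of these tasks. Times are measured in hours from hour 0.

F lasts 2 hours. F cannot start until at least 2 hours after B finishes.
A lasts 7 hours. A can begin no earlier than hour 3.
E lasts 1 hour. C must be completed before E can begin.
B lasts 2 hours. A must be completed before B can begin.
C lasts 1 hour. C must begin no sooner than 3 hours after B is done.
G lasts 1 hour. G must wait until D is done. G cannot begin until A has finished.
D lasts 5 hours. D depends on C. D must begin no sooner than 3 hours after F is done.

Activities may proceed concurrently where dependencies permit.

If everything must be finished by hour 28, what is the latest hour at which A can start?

Nothing follows G; the deadline of hour 28 is its only limit. It must start by 28 − 1 = hour 27.
D has to be done before G (must start by hour 27). That means finishing by hour 27, i.e. starting by 27 − 5 = hour 22.
E must finish by hour 28; it takes 1 hour, so it must start by 28 − 1 = hour 27.
For C: D (must start by hour 22); E (must start by hour 27). The most restrictive is hour 22; with a 1-hour duration, C must start by hour 21.
F feeds into D (must start by hour 22, minus 3-hour gap → hour 19); so F must finish by hour 19 and therefore start by hour 17.
B must finish in time for C (must start by hour 21, minus 3-hour gap → hour 18); F (must start by hour 17, minus 2-hour gap → hour 15). The tightest is hour 15, so B must start by 15 − 2 = hour 13.
A feeds B (must start by hour 13); G (must start by hour 27). Taking the minimum, A must finish by hour 13 and start by 13 − 7 = hour 6.

6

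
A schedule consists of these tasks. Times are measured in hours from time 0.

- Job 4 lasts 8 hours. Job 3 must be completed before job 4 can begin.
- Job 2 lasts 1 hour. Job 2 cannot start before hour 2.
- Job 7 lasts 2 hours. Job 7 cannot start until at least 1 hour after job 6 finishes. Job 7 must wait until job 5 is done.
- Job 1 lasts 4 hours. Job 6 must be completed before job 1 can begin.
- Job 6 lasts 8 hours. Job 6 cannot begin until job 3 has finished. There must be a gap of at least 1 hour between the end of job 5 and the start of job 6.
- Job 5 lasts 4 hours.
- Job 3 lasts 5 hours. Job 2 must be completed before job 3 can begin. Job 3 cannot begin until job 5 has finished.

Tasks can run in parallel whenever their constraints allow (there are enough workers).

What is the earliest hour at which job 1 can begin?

17

Job 5 can start immediately at hour 0; it finishes at hour 4.
Job 2 cannot begin until its own release at hour 2. It runs from hour 2 to 2 + 1 = hour 3.
Job 3 needs all of job 2 (finishes hour 3); job 5 (finishes hour 4). That puts its earliest start at hour 4; it finishes at 4 + 5 = hour 9.
Job 6 cannot start until job 3 (finishes hour 9); job 5 (finishes hour 4, plus 1-hour gap → hour 5). The controlling bound is hour 9, so job 6 finishes at 9 + 8 = hour 17.
Job 1 waits on job 6 (finishes hour 17), so the earliest it can start is hour 17.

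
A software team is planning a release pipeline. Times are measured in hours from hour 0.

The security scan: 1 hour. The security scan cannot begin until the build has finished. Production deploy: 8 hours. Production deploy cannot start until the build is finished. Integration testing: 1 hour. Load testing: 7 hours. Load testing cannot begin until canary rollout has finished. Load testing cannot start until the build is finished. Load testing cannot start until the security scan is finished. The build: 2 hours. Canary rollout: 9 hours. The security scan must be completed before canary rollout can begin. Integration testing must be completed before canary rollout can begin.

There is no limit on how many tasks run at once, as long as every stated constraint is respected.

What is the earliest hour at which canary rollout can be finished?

12

Nothing blocks integration testing, so it runs from hour 0 to hour 1.
The build has no prerequisites, so it starts at hour 0 and finishes at hour 2.
After the build (finishes hour 2), the security scan can start at hour 2 and finishes at hour 3.
Canary rollout has to wait for the security scan (finishes hour 3); integration testing (finishes hour 1). The latest of these is hour 3, so canary rollout runs hour 3 to 3 + 9 = hour 12.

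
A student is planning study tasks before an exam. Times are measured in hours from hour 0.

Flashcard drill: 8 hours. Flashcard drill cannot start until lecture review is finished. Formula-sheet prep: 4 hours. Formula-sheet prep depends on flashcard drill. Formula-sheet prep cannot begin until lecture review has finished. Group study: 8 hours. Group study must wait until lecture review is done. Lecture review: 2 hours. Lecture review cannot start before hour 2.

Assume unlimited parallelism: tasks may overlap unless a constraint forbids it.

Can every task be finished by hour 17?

Yes

Lecture review cannot begin until its own release at hour 2. It runs from hour 2 to 2 + 2 = hour 4.
Group study cannot begin until lecture review (finishes hour 4). It runs from hour 4 to 4 + 8 = hour 12.
Flashcard drill waits on lecture review (finishes hour 4), so it starts at hour 4 and finishes at 4 + 8 = hour 12.
Formula-sheet prep cannot start until flashcard drill (finishes hour 12); lecture review (finishes hour 4). The controlling bound is hour 12, so formula-sheet prep finishes at 12 + 4 = hour 16.
Every task is finished by hour 16, which is no later than the deadline of 17, so the schedule is feasible.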